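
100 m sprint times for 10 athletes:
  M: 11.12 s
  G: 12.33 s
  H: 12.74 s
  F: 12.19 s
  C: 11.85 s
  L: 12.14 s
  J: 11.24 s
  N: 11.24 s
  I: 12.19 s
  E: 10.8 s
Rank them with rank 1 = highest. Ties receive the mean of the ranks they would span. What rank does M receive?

Sorted (descending): 12.74, 12.33, 12.19, 12.19, 12.14, 11.85, 11.24, 11.24, 11.12, 10.8
The 2 values of 12.19 occupy positions 3–4 → average rank (3+4)/2 = 3.5.
The 2 values of 11.24 occupy positions 7–8 → average rank (7+8)/2 = 7.5.
M has value 11.12 s → rank 9.

9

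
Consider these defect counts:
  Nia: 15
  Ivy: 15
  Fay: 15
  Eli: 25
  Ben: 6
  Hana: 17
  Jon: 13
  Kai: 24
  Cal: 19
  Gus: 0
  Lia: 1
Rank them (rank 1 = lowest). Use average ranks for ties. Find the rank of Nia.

6

Sorted (ascending): 0, 1, 6, 13, 15, 15, 15, 17, 19, 24, 25
The 3 values of 15 occupy positions 5–7 → average rank 6.
Nia has value 15 → rank 6.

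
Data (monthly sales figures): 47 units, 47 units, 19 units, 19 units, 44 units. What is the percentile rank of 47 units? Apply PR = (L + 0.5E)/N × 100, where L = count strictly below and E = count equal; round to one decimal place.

80.0

N = 5.
Strictly below 47: 3. Equal to 47: 2.
PR = (3 + 0.5·2)/5 × 100 = 80.0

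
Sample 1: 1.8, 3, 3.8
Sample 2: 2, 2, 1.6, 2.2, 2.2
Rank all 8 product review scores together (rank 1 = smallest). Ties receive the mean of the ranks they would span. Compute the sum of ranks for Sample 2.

Sorted (ascending): 1.6, 1.8, 2, 2, 2.2, 2.2, 3, 3.8
The 2 values of 2 occupy positions 3–4 → average rank (3+4)/2 = 3.5.
The 2 values of 2.2 occupy positions 5–6 → average rank (5+6)/2 = 5.5.
Sample 2 values → pooled ranks: 2→3.5, 2→3.5, 1.6→1, 2.2→5.5, 2.2→5.5
Rank sum = 3.5 + 3.5 + 1 + 5.5 + 5.5 = 19

19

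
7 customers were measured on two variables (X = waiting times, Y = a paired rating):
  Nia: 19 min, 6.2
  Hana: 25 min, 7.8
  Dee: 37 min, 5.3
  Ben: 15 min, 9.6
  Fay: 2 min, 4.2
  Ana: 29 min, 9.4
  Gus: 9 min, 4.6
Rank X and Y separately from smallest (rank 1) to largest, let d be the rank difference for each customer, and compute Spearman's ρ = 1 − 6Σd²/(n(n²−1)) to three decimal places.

0.429

Ranks of variable 1: 4, 5, 7, 3, 1, 6, 2
Ranks of variable 2: 4, 5, 3, 7, 1, 6, 2
d = r₁ − r₂: 0, 0, 4, -4, 0, 0, 0
d²: 0, 0, 16, 16, 0, 0, 0; Σd² = 32
ρ = 1 − 6·32/(7·48) = 1 − 192/336 = 0.429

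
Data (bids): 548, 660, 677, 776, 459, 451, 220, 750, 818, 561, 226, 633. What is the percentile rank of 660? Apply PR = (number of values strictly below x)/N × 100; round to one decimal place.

N = 12.
Strictly below 660: 7. Equal to 660: 1.
PR = 7/12 × 100 = 58.3

58.3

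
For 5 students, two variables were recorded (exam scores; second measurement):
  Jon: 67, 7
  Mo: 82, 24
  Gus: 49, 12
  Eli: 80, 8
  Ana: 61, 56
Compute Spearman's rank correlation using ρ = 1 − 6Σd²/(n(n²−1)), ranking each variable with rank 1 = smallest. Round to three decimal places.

-0.100

Ranks of variable 1: 3, 5, 1, 4, 2
Ranks of variable 2: 1, 4, 3, 2, 5
d = r₁ − r₂: 2, 1, -2, 2, -3
d²: 4, 1, 4, 4, 9; Σd² = 22
ρ = 1 − 6·22/(5·24) = 1 − 132/120 = -0.100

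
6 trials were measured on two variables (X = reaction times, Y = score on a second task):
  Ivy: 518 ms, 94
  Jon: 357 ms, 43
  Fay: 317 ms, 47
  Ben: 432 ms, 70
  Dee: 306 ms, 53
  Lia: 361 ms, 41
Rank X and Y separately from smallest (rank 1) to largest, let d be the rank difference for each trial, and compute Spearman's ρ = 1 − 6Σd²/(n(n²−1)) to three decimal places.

0.429

Ranks of variable 1: 6, 3, 2, 5, 1, 4
Ranks of variable 2: 6, 2, 3, 5, 4, 1
d = r₁ − r₂: 0, 1, -1, 0, -3, 3
d²: 0, 1, 1, 0, 9, 9; Σd² = 20
ρ = 1 − 6·20/(6·35) = 1 − 120/210 = 0.429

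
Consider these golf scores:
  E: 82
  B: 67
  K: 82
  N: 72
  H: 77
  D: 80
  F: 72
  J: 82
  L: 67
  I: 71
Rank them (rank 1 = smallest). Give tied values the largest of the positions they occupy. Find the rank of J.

Sorted (ascending): 67, 67, 71, 72, 72, 77, 80, 82, 82, 82
The 2 values of 67 occupy positions 1–2 → each gets rank 2.
The 2 values of 72 occupy positions 4–5 → each gets rank 5.
The 3 values of 82 occupy positions 8–10 → each gets rank 10.
J has value 82 → rank 10.

10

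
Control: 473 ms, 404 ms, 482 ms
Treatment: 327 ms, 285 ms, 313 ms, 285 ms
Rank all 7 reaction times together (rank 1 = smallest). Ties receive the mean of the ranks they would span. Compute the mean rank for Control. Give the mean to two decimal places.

6.00

Sorted (ascending): 285, 285, 313, 327, 404, 473, 482
The 2 values of 285 occupy positions 1–2 → average rank (1+2)/2 = 1.5.
Control values → pooled ranks: 473→6, 404→5, 482→7
Mean rank = (6 + 5 + 7) / 3 = 6.00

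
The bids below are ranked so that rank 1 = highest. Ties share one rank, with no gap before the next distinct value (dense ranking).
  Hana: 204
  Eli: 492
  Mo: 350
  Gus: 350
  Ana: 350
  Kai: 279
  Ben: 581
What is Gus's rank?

Sorted (descending): 581, 492, 350, 350, 350, 279, 204
The 3 values of 350 share dense rank 3.
Remaining distinct values take the next consecutive integers.
Gus has value 350 → rank 3.

3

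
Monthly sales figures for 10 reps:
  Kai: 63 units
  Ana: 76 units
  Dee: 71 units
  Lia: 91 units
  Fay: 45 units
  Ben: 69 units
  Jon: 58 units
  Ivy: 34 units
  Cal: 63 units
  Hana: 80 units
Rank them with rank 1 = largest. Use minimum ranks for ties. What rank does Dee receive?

4

Sorted (descending): 91, 80, 76, 71, 69, 63, 63, 58, 45, 34
The 2 values of 63 occupy positions 6–7 → each gets rank 6.
Dee has value 71 units → rank 4.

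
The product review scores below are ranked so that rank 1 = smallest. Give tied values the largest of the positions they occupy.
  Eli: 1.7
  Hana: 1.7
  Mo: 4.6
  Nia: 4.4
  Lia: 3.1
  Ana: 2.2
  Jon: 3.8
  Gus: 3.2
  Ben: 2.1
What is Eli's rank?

2

Sorted (ascending): 1.7, 1.7, 2.1, 2.2, 3.1, 3.2, 3.8, 4.4, 4.6
The 2 values of 1.7 occupy positions 1–2 → each gets rank 2.
Eli has value 1.7 → rank 2.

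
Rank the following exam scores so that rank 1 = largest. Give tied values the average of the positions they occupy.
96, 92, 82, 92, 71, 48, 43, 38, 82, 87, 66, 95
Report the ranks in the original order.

1, 3.5, 6.5, 3.5, 8, 10, 11, 12, 6.5, 5, 9, 2

Sorted (descending): 96, 95, 92, 92, 87, 82, 82, 71, 66, 48, 43, 38
The 2 values of 92 occupy positions 3–4 → average rank (3+4)/2 = 3.5.
The 2 values of 82 occupy positions 6–7 → average rank (6+7)/2 = 6.5.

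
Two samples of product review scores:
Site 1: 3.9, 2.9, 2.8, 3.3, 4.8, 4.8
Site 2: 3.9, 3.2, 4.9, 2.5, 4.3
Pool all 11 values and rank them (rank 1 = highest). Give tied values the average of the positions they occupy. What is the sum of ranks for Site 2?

Sorted (descending): 4.9, 4.8, 4.8, 4.3, 3.9, 3.9, 3.3, 3.2, 2.9, 2.8, 2.5
The 2 values of 4.8 occupy positions 2–3 → average rank (2+3)/2 = 2.5.
The 2 values of 3.9 occupy positions 5–6 → average rank (5+6)/2 = 5.5.
Site 2 values → pooled ranks: 3.9→5.5, 3.2→8, 4.9→1, 2.5→11, 4.3→4
Rank sum = 5.5 + 8 + 1 + 11 + 4 = 29.5

29.5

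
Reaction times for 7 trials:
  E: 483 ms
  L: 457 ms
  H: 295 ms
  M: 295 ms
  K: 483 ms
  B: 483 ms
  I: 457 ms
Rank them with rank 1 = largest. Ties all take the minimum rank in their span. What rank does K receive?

1

Sorted (descending): 483, 483, 483, 457, 457, 295, 295
The 3 values of 483 occupy positions 1–3 → each gets rank 1.
The 2 values of 457 occupy positions 4–5 → each gets rank 4.
The 2 values of 295 occupy positions 6–7 → each gets rank 6.
K has value 483 ms → rank 1.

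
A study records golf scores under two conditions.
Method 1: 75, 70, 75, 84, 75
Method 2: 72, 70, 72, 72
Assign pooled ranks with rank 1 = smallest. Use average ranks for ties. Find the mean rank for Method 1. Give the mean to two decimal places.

Sorted (ascending): 70, 70, 72, 72, 72, 75, 75, 75, 84
The 2 values of 70 occupy positions 1–2 → average rank (1+2)/2 = 1.5.
The 3 values of 72 occupy positions 3–5 → average rank 4.
The 3 values of 75 occupy positions 6–8 → average rank 7.
Method 1 values → pooled ranks: 75→7, 70→1.5, 75→7, 84→9, 75→7
Mean rank = (7 + 1.5 + 7 + 9 + 7) / 5 = 6.30

6.30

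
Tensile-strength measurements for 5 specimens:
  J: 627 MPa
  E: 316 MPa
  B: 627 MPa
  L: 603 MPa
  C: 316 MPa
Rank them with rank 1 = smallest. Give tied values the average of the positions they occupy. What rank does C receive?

1.5

Sorted (ascending): 316, 316, 603, 627, 627
The 2 values of 316 occupy positions 1–2 → average rank (1+2)/2 = 1.5.
The 2 values of 627 occupy positions 4–5 → average rank (4+5)/2 = 4.5.
C has value 316 MPa → rank 1.5.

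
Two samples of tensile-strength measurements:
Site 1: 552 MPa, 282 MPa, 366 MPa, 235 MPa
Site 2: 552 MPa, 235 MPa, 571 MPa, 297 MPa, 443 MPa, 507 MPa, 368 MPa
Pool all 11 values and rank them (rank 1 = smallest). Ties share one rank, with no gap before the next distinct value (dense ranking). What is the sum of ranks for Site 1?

Sorted (ascending): 235, 235, 282, 297, 366, 368, 443, 507, 552, 552, 571
The 2 values of 235 share dense rank 1.
The 2 values of 552 share dense rank 8.
Remaining distinct values take the next consecutive integers.
Site 1 values → pooled ranks: 552→8, 282→2, 366→4, 235→1
Rank sum = 8 + 2 + 4 + 1 = 15

15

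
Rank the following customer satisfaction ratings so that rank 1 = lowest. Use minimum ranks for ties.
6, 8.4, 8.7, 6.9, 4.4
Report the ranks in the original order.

Sorted (ascending): 4.4, 6, 6.9, 8.4, 8.7
No ties — each value takes its position as its rank.

2, 4, 5, 3, 1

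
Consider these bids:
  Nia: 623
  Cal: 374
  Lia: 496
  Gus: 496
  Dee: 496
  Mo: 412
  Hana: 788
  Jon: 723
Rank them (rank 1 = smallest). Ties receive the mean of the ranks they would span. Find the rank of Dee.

4

Sorted (ascending): 374, 412, 496, 496, 496, 623, 723, 788
The 3 values of 496 occupy positions 3–5 → average rank 4.
Dee has value 496 → rank 4.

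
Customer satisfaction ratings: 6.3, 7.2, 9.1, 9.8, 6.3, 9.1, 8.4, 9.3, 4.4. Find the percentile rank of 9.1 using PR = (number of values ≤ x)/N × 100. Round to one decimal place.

N = 9.
Strictly below 9.1: 5. Equal to 9.1: 2.
PR = 7/9 × 100 = 77.8

77.8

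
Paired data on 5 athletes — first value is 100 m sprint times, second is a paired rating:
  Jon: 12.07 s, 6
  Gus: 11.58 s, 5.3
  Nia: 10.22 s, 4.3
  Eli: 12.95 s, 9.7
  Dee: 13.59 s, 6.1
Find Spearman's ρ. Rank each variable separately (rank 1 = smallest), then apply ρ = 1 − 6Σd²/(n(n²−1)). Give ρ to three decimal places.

Ranks of variable 1: 3, 2, 1, 4, 5
Ranks of variable 2: 3, 2, 1, 5, 4
d = r₁ − r₂: 0, 0, 0, -1, 1
d²: 0, 0, 0, 1, 1; Σd² = 2
ρ = 1 − 6·2/(5·24) = 1 − 12/120 = 0.900

0.900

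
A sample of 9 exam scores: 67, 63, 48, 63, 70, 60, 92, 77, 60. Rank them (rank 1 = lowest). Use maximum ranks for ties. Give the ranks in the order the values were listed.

Sorted (ascending): 48, 60, 60, 63, 63, 67, 70, 77, 92
The 2 values of 60 occupy positions 2–3 → each gets rank 3.
The 2 values of 63 occupy positions 4–5 → each gets rank 5.

6, 5, 1, 5, 7, 3, 9, 8, 3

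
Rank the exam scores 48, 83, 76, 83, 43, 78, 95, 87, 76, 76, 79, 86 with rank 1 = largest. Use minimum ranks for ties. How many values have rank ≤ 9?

10

Sorted (descending): 95, 87, 86, 83, 83, 79, 78, 76, 76, 76, 48, 43
The 2 values of 83 occupy positions 4–5 → each gets rank 4.
The 3 values of 76 occupy positions 8–10 → each gets rank 8.
Ranks ≤ 9: {1, 2, 3, 4, 4, 6, 7, 8, 8, 8} → 10 values.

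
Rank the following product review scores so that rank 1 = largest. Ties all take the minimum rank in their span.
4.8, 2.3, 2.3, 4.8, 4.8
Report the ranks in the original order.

Sorted (descending): 4.8, 4.8, 4.8, 2.3, 2.3
The 3 values of 4.8 occupy positions 1–3 → each gets rank 1.
The 2 values of 2.3 occupy positions 4–5 → each gets rank 4.

1, 4, 4, 1, 1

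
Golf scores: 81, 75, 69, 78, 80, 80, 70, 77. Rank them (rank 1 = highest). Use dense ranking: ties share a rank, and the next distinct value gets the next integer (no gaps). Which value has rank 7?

69

Sorted (descending): 81, 80, 80, 78, 77, 75, 70, 69
The 2 values of 80 share dense rank 2.
Remaining distinct values take the next consecutive integers.
Rank 7 → value 69.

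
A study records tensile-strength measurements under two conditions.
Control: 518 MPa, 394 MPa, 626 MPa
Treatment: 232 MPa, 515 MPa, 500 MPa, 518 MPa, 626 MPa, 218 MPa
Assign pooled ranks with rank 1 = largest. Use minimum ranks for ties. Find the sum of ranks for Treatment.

32

Sorted (descending): 626, 626, 518, 518, 515, 500, 394, 232, 218
The 2 values of 626 occupy positions 1–2 → each gets rank 1.
The 2 values of 518 occupy positions 3–4 → each gets rank 3.
Treatment values → pooled ranks: 232→8, 515→5, 500→6, 518→3, 626→1, 218→9
Rank sum = 8 + 5 + 6 + 3 + 1 + 9 = 32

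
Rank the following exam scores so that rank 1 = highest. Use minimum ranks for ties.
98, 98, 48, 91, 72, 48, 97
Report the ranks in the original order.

Sorted (descending): 98, 98, 97, 91, 72, 48, 48
The 2 values of 98 occupy positions 1–2 → each gets rank 1.
The 2 values of 48 occupy positions 6–7 → each gets rank 6.

1, 1, 6, 4, 5, 6, 3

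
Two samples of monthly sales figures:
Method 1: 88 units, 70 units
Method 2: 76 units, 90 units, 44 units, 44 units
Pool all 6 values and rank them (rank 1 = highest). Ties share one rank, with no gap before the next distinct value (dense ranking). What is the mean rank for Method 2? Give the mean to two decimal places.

Sorted (descending): 90, 88, 76, 70, 44, 44
The 2 values of 44 share dense rank 5.
Remaining distinct values take the next consecutive integers.
Method 2 values → pooled ranks: 76→3, 90→1, 44→5, 44→5
Mean rank = (3 + 1 + 5 + 5) / 4 = 3.50

3.50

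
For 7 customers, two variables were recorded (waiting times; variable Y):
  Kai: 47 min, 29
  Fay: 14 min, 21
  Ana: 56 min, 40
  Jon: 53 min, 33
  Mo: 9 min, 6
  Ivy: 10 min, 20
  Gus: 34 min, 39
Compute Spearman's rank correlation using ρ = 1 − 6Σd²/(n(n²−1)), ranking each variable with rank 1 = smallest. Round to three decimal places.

0.893

Ranks of variable 1: 5, 3, 7, 6, 1, 2, 4
Ranks of variable 2: 4, 3, 7, 5, 1, 2, 6
d = r₁ − r₂: 1, 0, 0, 1, 0, 0, -2
d²: 1, 0, 0, 1, 0, 0, 4; Σd² = 6
ρ = 1 − 6·6/(7·48) = 1 − 36/336 = 0.893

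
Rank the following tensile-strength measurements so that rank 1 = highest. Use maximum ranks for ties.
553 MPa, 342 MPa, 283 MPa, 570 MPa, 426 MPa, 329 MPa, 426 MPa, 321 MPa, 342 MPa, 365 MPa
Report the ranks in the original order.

Sorted (descending): 570, 553, 426, 426, 365, 342, 342, 329, 321, 283
The 2 values of 426 occupy positions 3–4 → each gets rank 4.
The 2 values of 342 occupy positions 6–7 → each gets rank 7.

2, 7, 10, 1, 4, 8, 4, 9, 7, 5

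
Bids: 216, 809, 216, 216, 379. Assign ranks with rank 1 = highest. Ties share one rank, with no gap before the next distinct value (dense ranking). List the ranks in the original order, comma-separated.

Sorted (descending): 809, 379, 216, 216, 216
The 3 values of 216 share dense rank 3.
Remaining distinct values take the next consecutive integers.

3, 1, 3, 3, 2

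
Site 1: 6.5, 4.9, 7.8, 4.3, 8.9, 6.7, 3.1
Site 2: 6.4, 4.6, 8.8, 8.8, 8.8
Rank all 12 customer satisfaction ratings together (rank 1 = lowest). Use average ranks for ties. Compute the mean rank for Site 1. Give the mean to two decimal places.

5.71

Sorted (ascending): 3.1, 4.3, 4.6, 4.9, 6.4, 6.5, 6.7, 7.8, 8.8, 8.8, 8.8, 8.9
The 3 values of 8.8 occupy positions 9–11 → average rank 10.
Site 1 values → pooled ranks: 6.5→6, 4.9→4, 7.8→8, 4.3→2, 8.9→12, 6.7→7, 3.1→1
Mean rank = (6 + 4 + 8 + 2 + 12 + 7 + 1) / 7 = 5.71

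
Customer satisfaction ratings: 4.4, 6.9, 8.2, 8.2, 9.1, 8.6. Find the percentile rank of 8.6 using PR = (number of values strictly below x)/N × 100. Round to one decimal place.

N = 6.
Strictly below 8.6: 4. Equal to 8.6: 1.
PR = 4/6 × 100 = 66.7

66.7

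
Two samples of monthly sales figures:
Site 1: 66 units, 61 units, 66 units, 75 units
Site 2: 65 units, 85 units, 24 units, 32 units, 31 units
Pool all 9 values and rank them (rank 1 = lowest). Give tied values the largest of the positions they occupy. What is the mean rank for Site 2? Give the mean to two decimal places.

4.00

Sorted (ascending): 24, 31, 32, 61, 65, 66, 66, 75, 85
The 2 values of 66 occupy positions 6–7 → each gets rank 7.
Site 2 values → pooled ranks: 65→5, 85→9, 24→1, 32→3, 31→2
Mean rank = (5 + 9 + 1 + 3 + 2) / 5 = 4.00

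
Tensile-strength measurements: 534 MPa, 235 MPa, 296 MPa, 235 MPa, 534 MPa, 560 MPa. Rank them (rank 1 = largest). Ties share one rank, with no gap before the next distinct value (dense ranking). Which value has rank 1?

Sorted (descending): 560, 534, 534, 296, 235, 235
The 2 values of 534 share dense rank 2.
The 2 values of 235 share dense rank 4.
Remaining distinct values take the next consecutive integers.
Rank 1 → value 560.

560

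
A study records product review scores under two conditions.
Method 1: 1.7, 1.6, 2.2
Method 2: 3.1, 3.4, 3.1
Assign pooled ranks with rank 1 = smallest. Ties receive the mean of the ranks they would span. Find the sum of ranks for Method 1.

Sorted (ascending): 1.6, 1.7, 2.2, 3.1, 3.1, 3.4
The 2 values of 3.1 occupy positions 4–5 → average rank (4+5)/2 = 4.5.
Method 1 values → pooled ranks: 1.7→2, 1.6→1, 2.2→3
Rank sum = 2 + 1 + 3 = 6

6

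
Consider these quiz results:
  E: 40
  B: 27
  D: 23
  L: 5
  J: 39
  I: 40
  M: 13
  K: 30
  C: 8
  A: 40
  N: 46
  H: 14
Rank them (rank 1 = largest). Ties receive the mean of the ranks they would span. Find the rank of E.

Sorted (descending): 46, 40, 40, 40, 39, 30, 27, 23, 14, 13, 8, 5
The 3 values of 40 occupy positions 2–4 → average rank 3.
E has value 40 → rank 3.

3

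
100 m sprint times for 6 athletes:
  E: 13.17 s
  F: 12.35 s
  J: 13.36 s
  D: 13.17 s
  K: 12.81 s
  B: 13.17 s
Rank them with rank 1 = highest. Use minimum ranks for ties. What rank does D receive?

2

Sorted (descending): 13.36, 13.17, 13.17, 13.17, 12.81, 12.35
The 3 values of 13.17 occupy positions 2–4 → each gets rank 2.
D has value 13.17 s → rank 2.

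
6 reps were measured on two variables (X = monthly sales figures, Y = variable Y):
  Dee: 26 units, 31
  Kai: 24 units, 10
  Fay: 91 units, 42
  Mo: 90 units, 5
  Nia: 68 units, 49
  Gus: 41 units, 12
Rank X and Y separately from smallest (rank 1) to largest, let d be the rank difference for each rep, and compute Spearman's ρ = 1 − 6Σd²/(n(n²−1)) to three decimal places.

Ranks of variable 1: 2, 1, 6, 5, 4, 3
Ranks of variable 2: 4, 2, 5, 1, 6, 3
d = r₁ − r₂: -2, -1, 1, 4, -2, 0
d²: 4, 1, 1, 16, 4, 0; Σd² = 26
ρ = 1 − 6·26/(6·35) = 1 − 156/210 = 0.257

0.257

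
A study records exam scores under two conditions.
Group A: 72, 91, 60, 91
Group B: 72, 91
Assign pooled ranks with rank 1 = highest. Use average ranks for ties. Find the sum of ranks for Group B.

6.5

Sorted (descending): 91, 91, 91, 72, 72, 60
The 3 values of 91 occupy positions 1–3 → average rank 2.
The 2 values of 72 occupy positions 4–5 → average rank (4+5)/2 = 4.5.
Group B values → pooled ranks: 72→4.5, 91→2
Rank sum = 4.5 + 2 = 6.5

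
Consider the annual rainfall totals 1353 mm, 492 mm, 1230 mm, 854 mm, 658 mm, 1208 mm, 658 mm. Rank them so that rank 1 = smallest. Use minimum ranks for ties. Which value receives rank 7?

Sorted (ascending): 492, 658, 658, 854, 1208, 1230, 1353
The 2 values of 658 occupy positions 2–3 → each gets rank 2.
Rank 7 → value 1353.

1353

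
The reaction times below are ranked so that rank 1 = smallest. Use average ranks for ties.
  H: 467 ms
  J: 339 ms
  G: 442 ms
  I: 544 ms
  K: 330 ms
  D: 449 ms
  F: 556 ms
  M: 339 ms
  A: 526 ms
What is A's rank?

7

Sorted (ascending): 330, 339, 339, 442, 449, 467, 526, 544, 556
The 2 values of 339 occupy positions 2–3 → average rank (2+3)/2 = 2.5.
A has value 526 ms → rank 7.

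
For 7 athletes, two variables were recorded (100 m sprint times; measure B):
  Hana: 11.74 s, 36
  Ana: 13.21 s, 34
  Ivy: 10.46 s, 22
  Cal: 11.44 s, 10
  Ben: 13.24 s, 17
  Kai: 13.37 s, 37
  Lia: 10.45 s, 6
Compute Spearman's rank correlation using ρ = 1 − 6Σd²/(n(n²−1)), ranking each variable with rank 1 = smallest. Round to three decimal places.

0.679

Ranks of variable 1: 4, 5, 2, 3, 6, 7, 1
Ranks of variable 2: 6, 5, 4, 2, 3, 7, 1
d = r₁ − r₂: -2, 0, -2, 1, 3, 0, 0
d²: 4, 0, 4, 1, 9, 0, 0; Σd² = 18
ρ = 1 − 6·18/(7·48) = 1 − 108/336 = 0.679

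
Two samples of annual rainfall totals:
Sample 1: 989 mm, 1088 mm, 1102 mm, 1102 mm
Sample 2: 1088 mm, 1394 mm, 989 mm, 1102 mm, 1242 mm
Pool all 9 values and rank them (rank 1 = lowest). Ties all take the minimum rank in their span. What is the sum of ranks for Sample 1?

14

Sorted (ascending): 989, 989, 1088, 1088, 1102, 1102, 1102, 1242, 1394
The 2 values of 989 occupy positions 1–2 → each gets rank 1.
The 2 values of 1088 occupy positions 3–4 → each gets rank 3.
The 3 values of 1102 occupy positions 5–7 → each gets rank 5.
Sample 1 values → pooled ranks: 989→1, 1088→3, 1102→5, 1102→5
Rank sum = 1 + 3 + 5 + 5 = 14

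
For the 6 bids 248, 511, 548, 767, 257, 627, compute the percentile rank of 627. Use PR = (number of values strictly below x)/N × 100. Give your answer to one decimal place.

66.7

N = 6.
Strictly below 627: 4. Equal to 627: 1.
PR = 4/6 × 100 = 66.7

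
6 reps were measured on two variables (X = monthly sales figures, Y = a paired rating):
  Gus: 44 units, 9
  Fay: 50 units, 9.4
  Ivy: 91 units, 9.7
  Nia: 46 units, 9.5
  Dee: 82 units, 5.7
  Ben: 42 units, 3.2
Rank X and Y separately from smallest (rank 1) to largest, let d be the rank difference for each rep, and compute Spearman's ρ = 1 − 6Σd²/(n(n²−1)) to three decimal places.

0.600

Ranks of variable 1: 2, 4, 6, 3, 5, 1
Ranks of variable 2: 3, 4, 6, 5, 2, 1
d = r₁ − r₂: -1, 0, 0, -2, 3, 0
d²: 1, 0, 0, 4, 9, 0; Σd² = 14
ρ = 1 − 6·14/(6·35) = 1 − 84/210 = 0.600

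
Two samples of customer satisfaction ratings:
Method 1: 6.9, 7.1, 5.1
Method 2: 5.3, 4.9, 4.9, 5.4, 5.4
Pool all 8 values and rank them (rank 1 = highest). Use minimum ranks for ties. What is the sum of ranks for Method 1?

9

Sorted (descending): 7.1, 6.9, 5.4, 5.4, 5.3, 5.1, 4.9, 4.9
The 2 values of 5.4 occupy positions 3–4 → each gets rank 3.
The 2 values of 4.9 occupy positions 7–8 → each gets rank 7.
Method 1 values → pooled ranks: 6.9→2, 7.1→1, 5.1→6
Rank sum = 2 + 1 + 6 = 9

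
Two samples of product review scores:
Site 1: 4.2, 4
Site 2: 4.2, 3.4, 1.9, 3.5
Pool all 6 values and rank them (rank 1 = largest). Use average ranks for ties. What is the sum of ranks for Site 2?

16.5

Sorted (descending): 4.2, 4.2, 4, 3.5, 3.4, 1.9
The 2 values of 4.2 occupy positions 1–2 → average rank (1+2)/2 = 1.5.
Site 2 values → pooled ranks: 4.2→1.5, 3.4→5, 1.9→6, 3.5→4
Rank sum = 1.5 + 5 + 6 + 4 = 16.5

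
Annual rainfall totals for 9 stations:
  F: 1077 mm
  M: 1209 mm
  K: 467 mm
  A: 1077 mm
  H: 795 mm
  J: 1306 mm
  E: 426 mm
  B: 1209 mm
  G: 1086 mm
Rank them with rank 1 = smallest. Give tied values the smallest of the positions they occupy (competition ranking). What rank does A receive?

4

Sorted (ascending): 426, 467, 795, 1077, 1077, 1086, 1209, 1209, 1306
The 2 values of 1077 occupy positions 4–5 → each gets rank 4.
The 2 values of 1209 occupy positions 7–8 → each gets rank 7.
A has value 1077 mm → rank 4.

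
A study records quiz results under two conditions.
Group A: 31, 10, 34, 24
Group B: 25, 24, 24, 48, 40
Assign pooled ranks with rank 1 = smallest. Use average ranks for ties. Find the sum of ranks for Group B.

Sorted (ascending): 10, 24, 24, 24, 25, 31, 34, 40, 48
The 3 values of 24 occupy positions 2–4 → average rank 3.
Group B values → pooled ranks: 25→5, 24→3, 24→3, 48→9, 40→8
Rank sum = 5 + 3 + 3 + 9 + 8 = 28

28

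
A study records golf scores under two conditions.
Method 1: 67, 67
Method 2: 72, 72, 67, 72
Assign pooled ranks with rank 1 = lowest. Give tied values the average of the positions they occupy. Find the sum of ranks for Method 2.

Sorted (ascending): 67, 67, 67, 72, 72, 72
The 3 values of 67 occupy positions 1–3 → average rank 2.
The 3 values of 72 occupy positions 4–6 → average rank 5.
Method 2 values → pooled ranks: 72→5, 72→5, 67→2, 72→5
Rank sum = 5 + 5 + 2 + 5 = 17

17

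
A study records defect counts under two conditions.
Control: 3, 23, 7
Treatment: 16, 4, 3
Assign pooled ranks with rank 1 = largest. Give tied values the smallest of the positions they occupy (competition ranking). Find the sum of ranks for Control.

Sorted (descending): 23, 16, 7, 4, 3, 3
The 2 values of 3 occupy positions 5–6 → each gets rank 5.
Control values → pooled ranks: 3→5, 23→1, 7→3
Rank sum = 5 + 1 + 3 = 9

9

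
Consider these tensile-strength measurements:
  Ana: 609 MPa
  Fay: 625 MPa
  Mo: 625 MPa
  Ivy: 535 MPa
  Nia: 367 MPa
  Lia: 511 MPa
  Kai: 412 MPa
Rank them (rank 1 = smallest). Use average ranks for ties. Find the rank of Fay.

6.5

Sorted (ascending): 367, 412, 511, 535, 609, 625, 625
The 2 values of 625 occupy positions 6–7 → average rank (6+7)/2 = 6.5.
Fay has value 625 MPa → rank 6.5.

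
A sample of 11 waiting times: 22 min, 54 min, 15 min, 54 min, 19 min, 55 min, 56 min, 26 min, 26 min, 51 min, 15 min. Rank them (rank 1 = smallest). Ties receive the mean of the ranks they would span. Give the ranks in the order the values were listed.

4, 8.5, 1.5, 8.5, 3, 10, 11, 5.5, 5.5, 7, 1.5

Sorted (ascending): 15, 15, 19, 22, 26, 26, 51, 54, 54, 55, 56
The 2 values of 15 occupy positions 1–2 → average rank (1+2)/2 = 1.5.
The 2 values of 26 occupy positions 5–6 → average rank (5+6)/2 = 5.5.
The 2 values of 54 occupy positions 8–9 → average rank (8+9)/2 = 8.5.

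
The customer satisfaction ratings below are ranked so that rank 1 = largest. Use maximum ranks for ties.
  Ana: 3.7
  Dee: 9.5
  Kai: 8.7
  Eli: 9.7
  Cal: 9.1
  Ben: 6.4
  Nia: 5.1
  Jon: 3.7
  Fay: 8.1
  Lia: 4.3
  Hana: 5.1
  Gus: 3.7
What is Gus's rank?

Sorted (descending): 9.7, 9.5, 9.1, 8.7, 8.1, 6.4, 5.1, 5.1, 4.3, 3.7, 3.7, 3.7
The 2 values of 5.1 occupy positions 7–8 → each gets rank 8.
The 3 values of 3.7 occupy positions 10–12 → each gets rank 12.
Gus has value 3.7 → rank 12.

12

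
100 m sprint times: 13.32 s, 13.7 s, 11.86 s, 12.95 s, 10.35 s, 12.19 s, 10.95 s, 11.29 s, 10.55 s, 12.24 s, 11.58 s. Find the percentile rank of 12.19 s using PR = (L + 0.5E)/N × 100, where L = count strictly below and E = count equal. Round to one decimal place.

N = 11.
Strictly below 12.19: 6. Equal to 12.19: 1.
PR = (6 + 0.5·1)/11 × 100 = 59.1

59.1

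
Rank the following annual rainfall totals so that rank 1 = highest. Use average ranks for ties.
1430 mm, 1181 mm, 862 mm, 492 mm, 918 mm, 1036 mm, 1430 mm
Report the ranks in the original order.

1.5, 3, 6, 7, 5, 4, 1.5

Sorted (descending): 1430, 1430, 1181, 1036, 918, 862, 492
The 2 values of 1430 occupy positions 1–2 → average rank (1+2)/2 = 1.5.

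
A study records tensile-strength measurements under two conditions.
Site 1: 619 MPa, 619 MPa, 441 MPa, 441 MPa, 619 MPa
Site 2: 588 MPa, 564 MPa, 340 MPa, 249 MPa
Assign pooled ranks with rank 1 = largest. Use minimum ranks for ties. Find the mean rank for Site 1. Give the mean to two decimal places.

Sorted (descending): 619, 619, 619, 588, 564, 441, 441, 340, 249
The 3 values of 619 occupy positions 1–3 → each gets rank 1.
The 2 values of 441 occupy positions 6–7 → each gets rank 6.
Site 1 values → pooled ranks: 619→1, 619→1, 441→6, 441→6, 619→1
Mean rank = (1 + 1 + 6 + 6 + 1) / 5 = 3.00

3.00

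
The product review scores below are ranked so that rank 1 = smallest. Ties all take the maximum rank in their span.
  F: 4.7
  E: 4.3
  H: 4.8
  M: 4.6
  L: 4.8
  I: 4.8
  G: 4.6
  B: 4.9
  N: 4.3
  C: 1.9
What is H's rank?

Sorted (ascending): 1.9, 4.3, 4.3, 4.6, 4.6, 4.7, 4.8, 4.8, 4.8, 4.9
The 2 values of 4.3 occupy positions 2–3 → each gets rank 3.
The 2 values of 4.6 occupy positions 4–5 → each gets rank 5.
The 3 values of 4.8 occupy positions 7–9 → each gets rank 9.
H has value 4.8 → rank 9.

9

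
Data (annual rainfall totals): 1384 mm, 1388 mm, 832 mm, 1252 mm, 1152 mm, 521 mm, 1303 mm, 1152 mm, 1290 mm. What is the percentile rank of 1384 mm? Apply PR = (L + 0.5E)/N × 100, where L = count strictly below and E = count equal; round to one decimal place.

N = 9.
Strictly below 1384: 7. Equal to 1384: 1.
PR = (7 + 0.5·1)/9 × 100 = 83.3

83.3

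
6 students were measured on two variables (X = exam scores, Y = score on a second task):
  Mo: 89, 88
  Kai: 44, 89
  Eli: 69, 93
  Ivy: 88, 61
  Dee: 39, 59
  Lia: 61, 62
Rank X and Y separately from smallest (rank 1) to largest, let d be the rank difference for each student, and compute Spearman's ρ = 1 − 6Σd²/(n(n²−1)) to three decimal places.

0.257

Ranks of variable 1: 6, 2, 4, 5, 1, 3
Ranks of variable 2: 4, 5, 6, 2, 1, 3
d = r₁ − r₂: 2, -3, -2, 3, 0, 0
d²: 4, 9, 4, 9, 0, 0; Σd² = 26
ρ = 1 − 6·26/(6·35) = 1 − 156/210 = 0.257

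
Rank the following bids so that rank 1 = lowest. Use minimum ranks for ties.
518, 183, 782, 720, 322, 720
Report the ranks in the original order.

Sorted (ascending): 183, 322, 518, 720, 720, 782
The 2 values of 720 occupy positions 4–5 → each gets rank 4.

3, 1, 6, 4, 2, 4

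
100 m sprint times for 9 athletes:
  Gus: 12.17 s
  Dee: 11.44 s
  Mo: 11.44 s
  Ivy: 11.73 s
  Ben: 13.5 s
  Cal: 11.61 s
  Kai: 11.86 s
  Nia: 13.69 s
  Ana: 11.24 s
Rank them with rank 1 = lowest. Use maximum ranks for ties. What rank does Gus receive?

7

Sorted (ascending): 11.24, 11.44, 11.44, 11.61, 11.73, 11.86, 12.17, 13.5, 13.69
The 2 values of 11.44 occupy positions 2–3 → each gets rank 3.
Gus has value 12.17 s → rank 7.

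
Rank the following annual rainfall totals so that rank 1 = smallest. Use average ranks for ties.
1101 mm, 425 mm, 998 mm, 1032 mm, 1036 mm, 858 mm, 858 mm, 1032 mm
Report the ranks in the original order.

8, 1, 4, 5.5, 7, 2.5, 2.5, 5.5

Sorted (ascending): 425, 858, 858, 998, 1032, 1032, 1036, 1101
The 2 values of 858 occupy positions 2–3 → average rank (2+3)/2 = 2.5.
The 2 values of 1032 occupy positions 5–6 → average rank (5+6)/2 = 5.5.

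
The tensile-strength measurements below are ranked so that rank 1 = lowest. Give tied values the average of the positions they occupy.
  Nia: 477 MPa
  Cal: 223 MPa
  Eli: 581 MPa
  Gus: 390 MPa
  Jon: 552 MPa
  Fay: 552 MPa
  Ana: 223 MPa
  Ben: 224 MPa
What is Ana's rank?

Sorted (ascending): 223, 223, 224, 390, 477, 552, 552, 581
The 2 values of 223 occupy positions 1–2 → average rank (1+2)/2 = 1.5.
The 2 values of 552 occupy positions 6–7 → average rank (6+7)/2 = 6.5.
Ana has value 223 MPa → rank 1.5.

1.5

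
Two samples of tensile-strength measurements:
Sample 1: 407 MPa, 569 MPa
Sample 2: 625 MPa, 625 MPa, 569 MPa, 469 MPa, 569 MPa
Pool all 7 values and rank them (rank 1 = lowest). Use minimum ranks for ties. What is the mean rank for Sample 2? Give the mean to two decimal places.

4.00

Sorted (ascending): 407, 469, 569, 569, 569, 625, 625
The 3 values of 569 occupy positions 3–5 → each gets rank 3.
The 2 values of 625 occupy positions 6–7 → each gets rank 6.
Sample 2 values → pooled ranks: 625→6, 625→6, 569→3, 469→2, 569→3
Mean rank = (6 + 6 + 3 + 2 + 3) / 5 = 4.00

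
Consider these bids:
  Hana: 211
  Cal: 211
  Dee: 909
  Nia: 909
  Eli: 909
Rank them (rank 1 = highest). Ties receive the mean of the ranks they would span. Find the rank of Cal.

4.5

Sorted (descending): 909, 909, 909, 211, 211
The 3 values of 909 occupy positions 1–3 → average rank 2.
The 2 values of 211 occupy positions 4–5 → average rank (4+5)/2 = 4.5.
Cal has value 211 → rank 4.5.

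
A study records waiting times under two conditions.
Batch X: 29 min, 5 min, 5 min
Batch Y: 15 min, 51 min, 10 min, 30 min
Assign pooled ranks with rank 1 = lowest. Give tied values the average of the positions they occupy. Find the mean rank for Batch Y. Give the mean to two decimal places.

5.00

Sorted (ascending): 5, 5, 10, 15, 29, 30, 51
The 2 values of 5 occupy positions 1–2 → average rank (1+2)/2 = 1.5.
Batch Y values → pooled ranks: 15→4, 51→7, 10→3, 30→6
Mean rank = (4 + 7 + 3 + 6) / 4 = 5.00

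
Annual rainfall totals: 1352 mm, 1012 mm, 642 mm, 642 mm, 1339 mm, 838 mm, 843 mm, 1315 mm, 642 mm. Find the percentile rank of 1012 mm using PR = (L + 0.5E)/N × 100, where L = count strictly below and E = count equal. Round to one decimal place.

61.1

N = 9.
Strictly below 1012: 5. Equal to 1012: 1.
PR = (5 + 0.5·1)/9 × 100 = 61.1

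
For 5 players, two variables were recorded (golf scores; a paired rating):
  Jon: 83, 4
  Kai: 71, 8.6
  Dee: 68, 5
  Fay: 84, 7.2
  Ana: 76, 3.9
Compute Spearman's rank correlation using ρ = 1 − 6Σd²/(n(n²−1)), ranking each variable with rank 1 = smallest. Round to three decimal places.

-0.100

Ranks of variable 1: 4, 2, 1, 5, 3
Ranks of variable 2: 2, 5, 3, 4, 1
d = r₁ − r₂: 2, -3, -2, 1, 2
d²: 4, 9, 4, 1, 4; Σd² = 22
ρ = 1 − 6·22/(5·24) = 1 − 132/120 = -0.100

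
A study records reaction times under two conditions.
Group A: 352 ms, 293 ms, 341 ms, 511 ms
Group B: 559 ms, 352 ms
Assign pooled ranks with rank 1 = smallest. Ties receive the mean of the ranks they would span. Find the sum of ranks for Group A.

Sorted (ascending): 293, 341, 352, 352, 511, 559
The 2 values of 352 occupy positions 3–4 → average rank (3+4)/2 = 3.5.
Group A values → pooled ranks: 352→3.5, 293→1, 341→2, 511→5
Rank sum = 3.5 + 1 + 2 + 5 = 11.5

11.5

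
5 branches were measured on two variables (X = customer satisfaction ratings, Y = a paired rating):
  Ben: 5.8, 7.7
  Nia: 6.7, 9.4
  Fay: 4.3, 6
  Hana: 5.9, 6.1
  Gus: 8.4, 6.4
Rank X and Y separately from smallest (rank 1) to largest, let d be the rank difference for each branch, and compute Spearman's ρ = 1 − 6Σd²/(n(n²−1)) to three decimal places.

Ranks of variable 1: 2, 4, 1, 3, 5
Ranks of variable 2: 4, 5, 1, 2, 3
d = r₁ − r₂: -2, -1, 0, 1, 2
d²: 4, 1, 0, 1, 4; Σd² = 10
ρ = 1 − 6·10/(5·24) = 1 − 60/120 = 0.500

0.500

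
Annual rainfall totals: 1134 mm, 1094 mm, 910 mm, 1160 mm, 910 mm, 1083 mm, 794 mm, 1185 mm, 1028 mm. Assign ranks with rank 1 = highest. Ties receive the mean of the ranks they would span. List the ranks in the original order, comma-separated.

3, 4, 7.5, 2, 7.5, 5, 9, 1, 6

Sorted (descending): 1185, 1160, 1134, 1094, 1083, 1028, 910, 910, 794
The 2 values of 910 occupy positions 7–8 → average rank (7+8)/2 = 7.5.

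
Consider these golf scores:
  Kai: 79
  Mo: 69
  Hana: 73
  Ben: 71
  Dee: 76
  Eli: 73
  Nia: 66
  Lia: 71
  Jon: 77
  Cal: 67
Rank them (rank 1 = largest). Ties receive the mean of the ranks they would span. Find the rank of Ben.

Sorted (descending): 79, 77, 76, 73, 73, 71, 71, 69, 67, 66
The 2 values of 73 occupy positions 4–5 → average rank (4+5)/2 = 4.5.
The 2 values of 71 occupy positions 6–7 → average rank (6+7)/2 = 6.5.
Ben has value 71 → rank 6.5.

6.5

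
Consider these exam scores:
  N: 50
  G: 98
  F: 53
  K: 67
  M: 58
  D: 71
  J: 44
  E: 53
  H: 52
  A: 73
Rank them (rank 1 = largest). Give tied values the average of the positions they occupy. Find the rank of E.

Sorted (descending): 98, 73, 71, 67, 58, 53, 53, 52, 50, 44
The 2 values of 53 occupy positions 6–7 → average rank (6+7)/2 = 6.5.
E has value 53 → rank 6.5.

6.5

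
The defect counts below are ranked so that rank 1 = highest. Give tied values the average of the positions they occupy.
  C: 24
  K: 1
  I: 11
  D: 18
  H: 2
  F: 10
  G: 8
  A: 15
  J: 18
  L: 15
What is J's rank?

Sorted (descending): 24, 18, 18, 15, 15, 11, 10, 8, 2, 1
The 2 values of 18 occupy positions 2–3 → average rank (2+3)/2 = 2.5.
The 2 values of 15 occupy positions 4–5 → average rank (4+5)/2 = 4.5.
J has value 18 → rank 2.5.

2.5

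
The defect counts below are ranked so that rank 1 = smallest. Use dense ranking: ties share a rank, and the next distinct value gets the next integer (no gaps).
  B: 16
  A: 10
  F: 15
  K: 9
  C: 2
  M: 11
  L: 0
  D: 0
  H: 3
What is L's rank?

Sorted (ascending): 0, 0, 2, 3, 9, 10, 11, 15, 16
The 2 values of 0 share dense rank 1.
Remaining distinct values take the next consecutive integers.
L has value 0 → rank 1.

1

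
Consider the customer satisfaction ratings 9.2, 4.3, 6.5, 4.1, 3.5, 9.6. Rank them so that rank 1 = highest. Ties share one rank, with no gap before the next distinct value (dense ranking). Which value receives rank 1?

Sorted (descending): 9.6, 9.2, 6.5, 4.3, 4.1, 3.5
No ties — each value takes its position as its rank.
Rank 1 → value 9.6.

9.6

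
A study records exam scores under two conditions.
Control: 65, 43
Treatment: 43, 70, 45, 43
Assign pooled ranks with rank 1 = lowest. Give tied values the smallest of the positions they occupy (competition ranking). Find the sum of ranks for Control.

Sorted (ascending): 43, 43, 43, 45, 65, 70
The 3 values of 43 occupy positions 1–3 → each gets rank 1.
Control values → pooled ranks: 65→5, 43→1
Rank sum = 5 + 1 = 6

6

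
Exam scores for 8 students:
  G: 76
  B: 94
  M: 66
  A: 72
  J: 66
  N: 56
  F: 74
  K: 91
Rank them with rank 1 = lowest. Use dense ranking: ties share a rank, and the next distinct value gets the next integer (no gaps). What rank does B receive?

Sorted (ascending): 56, 66, 66, 72, 74, 76, 91, 94
The 2 values of 66 share dense rank 2.
Remaining distinct values take the next consecutive integers.
B has value 94 → rank 7.

7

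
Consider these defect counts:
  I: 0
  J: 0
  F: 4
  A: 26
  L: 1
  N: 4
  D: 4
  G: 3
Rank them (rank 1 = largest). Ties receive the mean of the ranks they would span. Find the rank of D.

3

Sorted (descending): 26, 4, 4, 4, 3, 1, 0, 0
The 3 values of 4 occupy positions 2–4 → average rank 3.
The 2 values of 0 occupy positions 7–8 → average rank (7+8)/2 = 7.5.
D has value 4 → rank 3.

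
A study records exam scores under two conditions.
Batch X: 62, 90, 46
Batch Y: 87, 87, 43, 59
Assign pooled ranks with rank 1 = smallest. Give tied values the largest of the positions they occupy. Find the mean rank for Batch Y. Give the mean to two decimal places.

Sorted (ascending): 43, 46, 59, 62, 87, 87, 90
The 2 values of 87 occupy positions 5–6 → each gets rank 6.
Batch Y values → pooled ranks: 87→6, 87→6, 43→1, 59→3
Mean rank = (6 + 6 + 1 + 3) / 4 = 4.00

4.00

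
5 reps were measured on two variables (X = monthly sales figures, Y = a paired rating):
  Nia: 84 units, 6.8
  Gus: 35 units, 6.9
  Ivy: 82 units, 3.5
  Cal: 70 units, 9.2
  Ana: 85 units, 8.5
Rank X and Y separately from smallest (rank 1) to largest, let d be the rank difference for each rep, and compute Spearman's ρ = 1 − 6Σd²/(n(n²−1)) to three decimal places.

Ranks of variable 1: 4, 1, 3, 2, 5
Ranks of variable 2: 2, 3, 1, 5, 4
d = r₁ − r₂: 2, -2, 2, -3, 1
d²: 4, 4, 4, 9, 1; Σd² = 22
ρ = 1 − 6·22/(5·24) = 1 − 132/120 = -0.100

-0.100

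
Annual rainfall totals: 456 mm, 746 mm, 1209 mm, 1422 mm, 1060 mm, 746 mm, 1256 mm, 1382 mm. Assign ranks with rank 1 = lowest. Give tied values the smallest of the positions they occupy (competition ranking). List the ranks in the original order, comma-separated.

1, 2, 5, 8, 4, 2, 6, 7

Sorted (ascending): 456, 746, 746, 1060, 1209, 1256, 1382, 1422
The 2 values of 746 occupy positions 2–3 → each gets rank 2.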